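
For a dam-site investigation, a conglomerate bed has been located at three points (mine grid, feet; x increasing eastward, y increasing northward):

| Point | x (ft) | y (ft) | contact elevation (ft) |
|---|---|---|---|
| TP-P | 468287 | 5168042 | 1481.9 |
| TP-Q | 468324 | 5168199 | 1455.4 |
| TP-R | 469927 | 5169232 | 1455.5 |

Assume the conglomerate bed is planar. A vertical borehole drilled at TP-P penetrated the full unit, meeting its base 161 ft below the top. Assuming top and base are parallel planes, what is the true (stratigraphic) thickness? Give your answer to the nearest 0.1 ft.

Two edge vectors: TP-P→TP-Q = (37, 157, -26.5), TP-P→TP-R = (1640, 1190, -26.4).
Normal n = (TP-P→TP-Q) × (TP-P→TP-R) = (27390.2, -42483.2, -213450).
So ∂z/∂x = −n_x/n_z = 0.12832 and ∂z/∂y = −n_y/n_z = −0.19903.
|∇z| = √(a²+b²) = 0.23681, so dip δ = arctan(0.23681) = 13.32°.
True thickness = vertical thickness × cos δ = 161 × cos 13.32° = 156.7 ft.

156.7 ft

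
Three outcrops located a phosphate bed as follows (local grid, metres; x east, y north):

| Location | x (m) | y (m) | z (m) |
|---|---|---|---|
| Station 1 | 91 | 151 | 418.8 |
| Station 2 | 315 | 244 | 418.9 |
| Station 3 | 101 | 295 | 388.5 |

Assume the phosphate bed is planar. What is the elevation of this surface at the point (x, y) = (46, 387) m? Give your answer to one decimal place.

363.6 m

Two edge vectors: Station 1→Station 2 = (224, 93, 0.1), Station 1→Station 3 = (10, 144, -30.3).
Normal n = (Station 1→Station 2) × (Station 1→Station 3) = (-2832.3, 6788.2, 31326).
So ∂z/∂x = −n_x/n_z = 0.09041 and ∂z/∂y = −n_y/n_z = −0.21670.
Intercept c from Station 1: 418.8 − 8.23 + 32.72 = 443.29.
At (46, 387): z = 4.2 − 83.9 + 443.29 = 363.6 m.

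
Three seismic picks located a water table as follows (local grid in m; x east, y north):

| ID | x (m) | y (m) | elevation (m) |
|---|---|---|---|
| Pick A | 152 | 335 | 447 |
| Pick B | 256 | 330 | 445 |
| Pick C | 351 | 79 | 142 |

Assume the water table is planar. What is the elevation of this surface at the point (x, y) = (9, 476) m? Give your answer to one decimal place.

613.7 m

Let the plane be z = a·x + b·y + c.
Pick B−Pick A: 104a − 5b = −2;  Pick C−Pick A: 199a − 256b = −305.
Solving gives a = 0.03953, b = 1.22213.
Then c = 447 − a·152 − b·335 = 31.58.
At (9, 476): z = 0.4 + 581.7 + 31.58 = 613.7 m.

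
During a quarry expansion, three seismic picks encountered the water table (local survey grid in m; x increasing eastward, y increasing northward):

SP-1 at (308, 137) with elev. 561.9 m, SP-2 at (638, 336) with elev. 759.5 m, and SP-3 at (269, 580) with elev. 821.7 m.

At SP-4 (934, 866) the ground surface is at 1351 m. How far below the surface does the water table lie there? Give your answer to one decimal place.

200.9 m

Two edge vectors: SP-1→SP-2 = (330, 199, 197.6), SP-1→SP-3 = (-39, 443, 259.8).
Normal n = (SP-1→SP-2) × (SP-1→SP-3) = (-35836.6, -93440.4, 153951).
So ∂z/∂x = −n_x/n_z = 0.23278 and ∂z/∂y = −n_y/n_z = 0.60695.
Intercept c from SP-1: 561.9 − 71.70 − 83.15 = 407.05.
At (934, 866): z_contact = 217.42 + 525.62 + 407.05 = 1150.09 m.
Depth below ground = 1351 − 1150.09 = 200.9 m.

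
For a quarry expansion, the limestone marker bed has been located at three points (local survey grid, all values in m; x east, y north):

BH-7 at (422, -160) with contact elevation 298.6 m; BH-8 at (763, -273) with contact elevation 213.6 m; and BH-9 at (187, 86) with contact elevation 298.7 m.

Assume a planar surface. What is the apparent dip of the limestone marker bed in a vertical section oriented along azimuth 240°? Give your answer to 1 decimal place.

26.1°

Two edge vectors: BH-7→BH-8 = (341, -113, -85), BH-7→BH-9 = (-235, 246, 0.1).
Normal n = (BH-7→BH-8) × (BH-7→BH-9) = (20898.7, 19940.9, 57331).
So ∂z/∂x = −n_x/n_z = −0.36453 and ∂z/∂y = −n_y/n_z = −0.34782.
Unit vector along 240° is (sin 240°, cos 240°) = (-0.8660, -0.5000).
Slope in that direction = a·(-0.8660) + b·(-0.5000) = 0.48960.
Apparent dip = arctan|0.48960| = 26.1° (true dip is 26.7°, so apparent ≤ true as expected).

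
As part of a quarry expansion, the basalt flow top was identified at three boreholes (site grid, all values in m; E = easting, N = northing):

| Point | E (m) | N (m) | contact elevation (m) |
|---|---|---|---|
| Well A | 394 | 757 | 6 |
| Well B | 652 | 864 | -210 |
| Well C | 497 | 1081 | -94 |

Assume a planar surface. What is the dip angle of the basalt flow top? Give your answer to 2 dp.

Two edge vectors: Well A→Well B = (258, 107, -216), Well A→Well C = (103, 324, -100).
Normal n = (Well A→Well B) × (Well A→Well C) = (59284, 3552, 72571).
So ∂z/∂E = −n_x/n_z = −0.81691 and ∂z/∂N = −n_y/n_z = −0.04895.
Gradient magnitude |∇z| = √(a² + b²) = √(0.66734 + 0.00240) = 0.81838.
True dip = arctan(0.81838) = 39.30°, dipping toward E (azimuth ≈ 087°).

39.30°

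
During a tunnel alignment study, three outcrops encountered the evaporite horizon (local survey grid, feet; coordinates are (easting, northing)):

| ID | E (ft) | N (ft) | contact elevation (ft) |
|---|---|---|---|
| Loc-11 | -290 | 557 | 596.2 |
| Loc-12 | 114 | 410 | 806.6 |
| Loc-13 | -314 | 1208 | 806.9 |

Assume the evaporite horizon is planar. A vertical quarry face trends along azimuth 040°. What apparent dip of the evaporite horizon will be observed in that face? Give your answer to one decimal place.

34.3°

Two edge vectors: Loc-11→Loc-12 = (404, -147, 210.4), Loc-11→Loc-13 = (-24, 651, 210.7).
Normal n = (Loc-11→Loc-12) × (Loc-11→Loc-13) = (-167943.3, -90172.4, 259476).
So ∂z/∂E = −n_x/n_z = 0.64724 and ∂z/∂N = −n_y/n_z = 0.34752.
Unit vector along 040° is (sin 40°, cos 40°) = (0.6428, 0.7660).
Slope in that direction = a·(0.6428) + b·(0.7660) = 0.68225.
Apparent dip = arctan|0.68225| = 34.3° (true dip is 36.3°, so apparent ≤ true as expected).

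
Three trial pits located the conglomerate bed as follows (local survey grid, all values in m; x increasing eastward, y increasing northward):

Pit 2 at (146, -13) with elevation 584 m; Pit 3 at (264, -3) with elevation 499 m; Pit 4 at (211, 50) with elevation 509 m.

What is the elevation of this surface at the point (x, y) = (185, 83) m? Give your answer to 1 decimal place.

Two edge vectors: Pit 2→Pit 3 = (118, 10, -85), Pit 2→Pit 4 = (65, 63, -75).
Normal n = (Pit 2→Pit 3) × (Pit 2→Pit 4) = (4605, 3325, 6784).
So ∂z/∂x = −n_x/n_z = −0.67880 and ∂z/∂y = −n_y/n_z = −0.49012.
Intercept c from Pit 2: 584 + 99.11 − 6.37 = 676.73.
At (185, 83): z = −125.6 − 40.7 + 676.73 = 510.5 m.

510.5 m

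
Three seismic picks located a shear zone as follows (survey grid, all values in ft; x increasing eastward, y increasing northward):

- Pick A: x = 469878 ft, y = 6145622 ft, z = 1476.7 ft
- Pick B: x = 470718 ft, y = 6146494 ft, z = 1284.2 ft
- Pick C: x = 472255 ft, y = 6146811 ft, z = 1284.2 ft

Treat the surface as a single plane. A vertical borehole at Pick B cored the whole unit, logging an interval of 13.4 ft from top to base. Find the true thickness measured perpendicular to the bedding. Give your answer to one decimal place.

Two edge vectors: Pick A→Pick B = (840, 872, -192.5), Pick A→Pick C = (2377, 1189, -192.5).
Normal n = (Pick A→Pick B) × (Pick A→Pick C) = (61022.5, -295872.5, -1073984).
So ∂z/∂x = −n_x/n_z = 0.05682 and ∂z/∂y = −n_y/n_z = −0.27549.
|∇z| = √(a²+b²) = 0.28129, so dip δ = arctan(0.28129) = 15.71°.
True thickness = vertical thickness × cos δ = 13.4 × cos 15.71° = 12.9 ft.

12.9 ft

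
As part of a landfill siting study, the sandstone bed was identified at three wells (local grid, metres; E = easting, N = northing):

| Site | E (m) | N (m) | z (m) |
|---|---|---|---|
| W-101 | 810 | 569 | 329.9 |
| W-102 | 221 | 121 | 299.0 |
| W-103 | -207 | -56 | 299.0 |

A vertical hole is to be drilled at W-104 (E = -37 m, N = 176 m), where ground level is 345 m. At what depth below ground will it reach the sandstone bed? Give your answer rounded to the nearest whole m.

22 m

Two edge vectors: W-101→W-102 = (-589, -448, -30.9), W-101→W-103 = (-1017, -625, -30.9).
Normal n = (W-101→W-102) × (W-101→W-103) = (-5469.3, 13225.2, -87491).
So ∂z/∂E = −n_x/n_z = −0.06251 and ∂z/∂N = −n_y/n_z = 0.15116.
Intercept c from W-101: 329.9 + 50.64 − 86.01 = 294.52.
At (-37, 176): z_contact = 2.3 + 26.6 + 294.52 = 323.4 m.
Depth below ground = 345 − 323.4 = 22 m.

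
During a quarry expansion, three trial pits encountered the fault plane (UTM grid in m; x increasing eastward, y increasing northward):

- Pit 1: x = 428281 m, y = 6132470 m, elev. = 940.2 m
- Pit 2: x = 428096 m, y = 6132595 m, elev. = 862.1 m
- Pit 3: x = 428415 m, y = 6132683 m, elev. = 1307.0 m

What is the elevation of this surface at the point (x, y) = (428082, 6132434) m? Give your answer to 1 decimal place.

Two edge vectors: Pit 1→Pit 2 = (-185, 125, -78.1), Pit 1→Pit 3 = (134, 213, 366.8).
Normal n = (Pit 1→Pit 2) × (Pit 1→Pit 3) = (62485.3, 57392.6, -56155).
So ∂z/∂x = −n_x/n_z = 1.112729054 and ∂z/∂y = −n_y/n_z = 1.022038999.
Intercept c from Pit 1: 940.2 − 476560.71 − 6267623.50 = −6743244.01.
At (428082, 6132434): z = 476339.3 + 6267586.7 − 6743244.01 = 682.0 m.

682.0 m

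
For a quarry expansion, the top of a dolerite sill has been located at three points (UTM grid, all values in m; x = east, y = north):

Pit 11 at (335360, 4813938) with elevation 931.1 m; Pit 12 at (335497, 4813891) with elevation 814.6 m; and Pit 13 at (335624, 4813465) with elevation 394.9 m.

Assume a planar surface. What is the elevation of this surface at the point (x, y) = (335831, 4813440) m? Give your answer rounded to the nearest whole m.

Two edge vectors: Pit 11→Pit 12 = (137, -47, -116.5), Pit 11→Pit 13 = (264, -473, -536.2).
Normal n = (Pit 11→Pit 12) × (Pit 11→Pit 13) = (-29903.1, 42703.4, -52393).
So ∂z/∂x = −n_x/n_z = −0.57074609 and ∂z/∂y = −n_y/n_z = 0.81505926.
Intercept c from Pit 11: 931.1 + 191405.41 − 3923644.76 = −3731308.25.
At (335831, 4813440): z = −191674.2 + 3923238.9 − 3731308.25 = 256.4 m.

256 m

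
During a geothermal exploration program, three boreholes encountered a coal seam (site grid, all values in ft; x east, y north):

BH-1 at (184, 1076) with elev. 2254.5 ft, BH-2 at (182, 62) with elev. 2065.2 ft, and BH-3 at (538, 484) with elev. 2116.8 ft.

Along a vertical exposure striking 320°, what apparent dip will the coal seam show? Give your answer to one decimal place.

10.9°

Two edge vectors: BH-1→BH-2 = (-2, -1014, -189.3), BH-1→BH-3 = (354, -592, -137.7).
Normal n = (BH-1→BH-2) × (BH-1→BH-3) = (27562.2, -67287.6, 360140).
So ∂z/∂x = −n_x/n_z = −0.07653 and ∂z/∂y = −n_y/n_z = 0.18684.
Unit vector along 320° is (sin 320°, cos 320°) = (-0.6428, 0.7660).
Slope in that direction = a·(-0.6428) + b·(0.7660) = 0.19232.
Apparent dip = arctan|0.19232| = 10.9° (true dip is 11.4°, so apparent ≤ true as expected).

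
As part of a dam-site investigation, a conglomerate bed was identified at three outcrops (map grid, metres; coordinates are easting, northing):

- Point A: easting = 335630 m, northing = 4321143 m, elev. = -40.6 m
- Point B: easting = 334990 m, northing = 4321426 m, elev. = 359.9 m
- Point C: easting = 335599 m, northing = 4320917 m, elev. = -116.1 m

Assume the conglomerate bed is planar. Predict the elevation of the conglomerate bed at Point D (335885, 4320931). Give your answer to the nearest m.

-239 m

Two edge vectors: Point A→Point B = (-640, 283, 400.5), Point A→Point C = (-31, -226, -75.5).
Normal n = (Point A→Point B) × (Point A→Point C) = (69146.5, -60735.5, 153413).
So ∂z/∂easting = −n_x/n_z = −0.45072126 and ∂z/∂northing = −n_y/n_z = 0.39589539.
Intercept c from Point A: -40.6 + 151275.58 − 1710720.61 = −1559485.63.
At (335885, 4320931): z = −151390.5 + 1710636.7 − 1559485.63 = -239.5 m.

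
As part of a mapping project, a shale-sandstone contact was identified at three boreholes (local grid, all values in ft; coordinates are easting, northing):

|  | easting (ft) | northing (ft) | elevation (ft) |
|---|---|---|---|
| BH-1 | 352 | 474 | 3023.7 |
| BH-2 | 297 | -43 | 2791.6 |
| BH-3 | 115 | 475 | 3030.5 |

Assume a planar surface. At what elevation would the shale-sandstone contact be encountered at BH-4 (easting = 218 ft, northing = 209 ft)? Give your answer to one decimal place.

2907.6 ft

Two edge vectors: BH-1→BH-2 = (-55, -517, -232.1), BH-1→BH-3 = (-237, 1, 6.8).
Normal n = (BH-1→BH-2) × (BH-1→BH-3) = (-3283.5, 55381.7, -122584).
So ∂z/∂easting = −n_x/n_z = −0.02679 and ∂z/∂northing = −n_y/n_z = 0.45179.
Intercept c from BH-1: 3023.7 + 9.43 − 214.15 = 2818.98.
At (218, 209): z = −5.8 + 94.4 + 2818.98 = 2907.6 ft.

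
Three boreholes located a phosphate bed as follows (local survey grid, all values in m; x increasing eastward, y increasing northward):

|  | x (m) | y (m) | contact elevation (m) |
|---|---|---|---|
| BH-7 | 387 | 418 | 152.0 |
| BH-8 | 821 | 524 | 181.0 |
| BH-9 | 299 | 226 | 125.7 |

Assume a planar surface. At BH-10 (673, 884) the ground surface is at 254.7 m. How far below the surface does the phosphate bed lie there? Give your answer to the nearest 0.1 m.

Let the plane be z = a·x + b·y + c.
BH-8−BH-7: 434a + 106b = 29;  BH-9−BH-7: −88a − 192b = −26.3.
Solving gives a = 0.03757, b = 0.11976.
Then c = 152 − a·387 − b·418 = 87.40.
At (673, 884): z_contact = 25.28 + 105.87 + 87.40 = 218.55 m.
Depth below ground = 254.7 − 218.55 = 36.1 m.

36.1 m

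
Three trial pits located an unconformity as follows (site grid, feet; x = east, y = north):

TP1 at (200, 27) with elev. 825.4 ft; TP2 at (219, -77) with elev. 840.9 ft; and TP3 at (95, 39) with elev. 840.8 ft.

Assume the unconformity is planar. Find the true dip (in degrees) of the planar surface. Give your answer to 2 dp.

13.79°

Let the plane be z = a·x + b·y + c.
TP2−TP1: 19a − 104b = 15.5;  TP3−TP1: −105a + 12b = 15.4.
Solving gives a = −0.16719, b = −0.17958.
Gradient magnitude |∇z| = √(a² + b²) = √(0.02795 + 0.03225) = 0.24536.
True dip = arctan(0.24536) = 13.79°, dipping toward NE (azimuth ≈ 043°).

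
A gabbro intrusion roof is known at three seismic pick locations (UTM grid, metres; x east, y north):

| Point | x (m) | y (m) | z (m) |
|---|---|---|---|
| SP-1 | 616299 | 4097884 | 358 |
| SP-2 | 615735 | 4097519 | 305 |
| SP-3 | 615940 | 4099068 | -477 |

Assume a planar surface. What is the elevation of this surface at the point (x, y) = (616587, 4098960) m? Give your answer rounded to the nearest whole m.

-118 m

Let the plane be z = a·x + b·y + c.
SP-2−SP-1: −564a − 365b = −53;  SP-3−SP-1: −359a + 1184b = −835.
Solving gives a = 0.46009256, b = −0.56573207.
Then c = 358 − a·616299 − b·4097884 = 2035107.81.
At (616587, 4098960): z = 283687.1 − 2318913.1 + 2035107.81 = -118.2 m.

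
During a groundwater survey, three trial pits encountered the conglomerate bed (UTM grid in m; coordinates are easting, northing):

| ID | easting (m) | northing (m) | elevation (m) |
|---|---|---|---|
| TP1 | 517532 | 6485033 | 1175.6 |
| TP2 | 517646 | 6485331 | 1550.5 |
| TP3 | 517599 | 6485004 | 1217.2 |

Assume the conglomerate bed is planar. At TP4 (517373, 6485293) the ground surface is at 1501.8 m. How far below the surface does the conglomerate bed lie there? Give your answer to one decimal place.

257.5 m

Two edge vectors: TP1→TP2 = (114, 298, 374.9), TP1→TP3 = (67, -29, 41.6).
Normal n = (TP1→TP2) × (TP1→TP3) = (23268.9, 20375.9, -23272).
So ∂z/∂easting = −n_x/n_z = 0.999866793 and ∂z/∂northing = −n_y/n_z = 0.875554314.
Intercept c from TP1: 1175.6 − 517463.06 − 5677998.62 = −6194286.08.
At (517373, 6485293): z_contact = 517304.08 + 5678226.26 − 6194286.08 = 1244.27 m.
Depth below ground = 1501.8 − 1244.27 = 257.5 m.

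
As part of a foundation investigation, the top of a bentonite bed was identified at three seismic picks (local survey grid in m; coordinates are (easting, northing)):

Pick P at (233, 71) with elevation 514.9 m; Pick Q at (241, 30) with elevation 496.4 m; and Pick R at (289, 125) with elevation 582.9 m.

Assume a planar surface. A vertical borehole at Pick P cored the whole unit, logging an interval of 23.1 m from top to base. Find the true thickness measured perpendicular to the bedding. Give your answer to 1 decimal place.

Two edge vectors: Pick P→Pick Q = (8, -41, -18.5), Pick P→Pick R = (56, 54, 68).
Normal n = (Pick P→Pick Q) × (Pick P→Pick R) = (-1789, -1580, 2728).
So ∂z/∂E = −n_x/n_z = 0.65579 and ∂z/∂N = −n_y/n_z = 0.57918.
|∇z| = √(a²+b²) = 0.87493, so dip δ = arctan(0.87493) = 41.18°.
True thickness = vertical thickness × cos δ = 23.1 × cos 41.18° = 17.4 m.

17.4 m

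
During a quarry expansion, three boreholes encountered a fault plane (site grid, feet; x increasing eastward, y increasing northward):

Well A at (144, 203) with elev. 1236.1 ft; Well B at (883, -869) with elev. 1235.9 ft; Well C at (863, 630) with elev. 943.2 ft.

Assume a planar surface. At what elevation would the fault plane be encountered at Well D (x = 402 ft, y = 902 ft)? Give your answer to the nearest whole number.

Let the plane be z = a·x + b·y + c.
Well B−Well A: 739a − 1072b = −0.2;  Well C−Well A: 719a + 427b = −292.9.
Solving gives a = −0.28912, b = −0.19912.
Then c = 1236.1 − a·144 − b·203 = 1318.15.
At (402, 902): z = −116.2 − 179.6 + 1318.15 = 1022.3 ft.

1022 ft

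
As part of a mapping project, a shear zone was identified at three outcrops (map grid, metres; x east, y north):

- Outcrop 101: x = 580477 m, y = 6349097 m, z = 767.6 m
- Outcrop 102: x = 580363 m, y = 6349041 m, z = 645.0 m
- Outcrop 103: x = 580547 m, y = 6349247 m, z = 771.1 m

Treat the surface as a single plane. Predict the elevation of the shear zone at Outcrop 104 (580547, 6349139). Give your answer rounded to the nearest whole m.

Two edge vectors: Outcrop 101→Outcrop 102 = (-114, -56, -122.6), Outcrop 101→Outcrop 103 = (70, 150, 3.5).
Normal n = (Outcrop 101→Outcrop 102) × (Outcrop 101→Outcrop 103) = (18194, -8183, -13180).
So ∂z/∂x = −n_x/n_z = 1.38042489 and ∂z/∂y = −n_y/n_z = −0.62086495.
Intercept c from Outcrop 101: 767.6 − 801304.90 + 3941931.77 = 3141394.48.
At (580547, 6349139): z = 801401.5 − 3941957.8 + 3141394.48 = 838.2 m.

838 m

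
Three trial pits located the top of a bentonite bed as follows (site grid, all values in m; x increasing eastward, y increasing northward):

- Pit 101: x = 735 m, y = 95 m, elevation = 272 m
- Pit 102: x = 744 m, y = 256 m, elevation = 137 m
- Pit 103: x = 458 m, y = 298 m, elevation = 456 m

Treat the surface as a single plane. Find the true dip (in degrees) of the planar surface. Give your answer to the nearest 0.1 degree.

Two edge vectors: Pit 101→Pit 102 = (9, 161, -135), Pit 101→Pit 103 = (-277, 203, 184).
Normal n = (Pit 101→Pit 102) × (Pit 101→Pit 103) = (57029, 35739, 46424).
So ∂z/∂x = −n_x/n_z = −1.22844 and ∂z/∂y = −n_y/n_z = −0.76984.
Gradient magnitude |∇z| = √(a² + b²) = √(1.50906 + 0.59265) = 1.44973.
True dip = arctan(1.44973) = 55.4°, dipping toward ENE (azimuth ≈ 058°).

55.4°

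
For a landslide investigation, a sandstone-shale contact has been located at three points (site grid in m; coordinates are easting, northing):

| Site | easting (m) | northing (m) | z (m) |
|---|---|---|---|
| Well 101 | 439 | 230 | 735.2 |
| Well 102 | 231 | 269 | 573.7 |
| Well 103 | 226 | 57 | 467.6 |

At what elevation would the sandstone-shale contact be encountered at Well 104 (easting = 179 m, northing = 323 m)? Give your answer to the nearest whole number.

555 m

Let the plane be z = a·easting + b·northing + c.
Well 102−Well 101: −208a + 39b = −161.5;  Well 103−Well 101: −213a − 173b = −267.6.
Solving gives a = 0.86645, b = 0.48004.
Then c = 735.2 − a·439 − b·230 = 244.42.
At (179, 323): z = 155.1 + 155.1 + 244.42 = 554.6 m.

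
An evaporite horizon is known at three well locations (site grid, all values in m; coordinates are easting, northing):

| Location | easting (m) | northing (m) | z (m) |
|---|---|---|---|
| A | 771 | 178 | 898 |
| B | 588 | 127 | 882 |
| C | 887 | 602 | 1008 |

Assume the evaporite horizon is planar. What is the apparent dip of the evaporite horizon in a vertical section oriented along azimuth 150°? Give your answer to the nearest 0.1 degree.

Let the plane be z = a·easting + b·northing + c.
B−A: −183a − 51b = −16;  C−A: 116a + 424b = 110.
Solving gives a = 0.01638, b = 0.25495.
Unit vector along 150° is (sin 150°, cos 150°) = (0.5000, -0.8660).
Slope in that direction = a·(0.5000) + b·(-0.8660) = −0.21261.
Apparent dip = arctan|0.21261| = 12.0° (true dip is 14.3°, so apparent ≤ true as expected).

12.0°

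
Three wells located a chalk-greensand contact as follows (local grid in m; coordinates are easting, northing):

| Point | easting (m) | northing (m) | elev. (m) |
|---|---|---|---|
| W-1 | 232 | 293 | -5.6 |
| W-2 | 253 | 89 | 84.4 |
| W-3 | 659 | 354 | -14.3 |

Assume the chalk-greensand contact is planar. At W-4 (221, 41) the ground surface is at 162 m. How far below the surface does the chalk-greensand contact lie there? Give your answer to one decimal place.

Two edge vectors: W-1→W-2 = (21, -204, 90), W-1→W-3 = (427, 61, -8.7).
Normal n = (W-1→W-2) × (W-1→W-3) = (-3715.2, 38612.7, 88389).
So ∂z/∂easting = −n_x/n_z = 0.04203 and ∂z/∂northing = −n_y/n_z = −0.43685.
Intercept c from W-1: -5.6 − 9.75 + 128.00 = 112.65.
At (221, 41): z_contact = 9.29 − 17.91 + 112.65 = 104.02 m.
Depth below ground = 162 − 104.02 = 58.0 m.

58.0 m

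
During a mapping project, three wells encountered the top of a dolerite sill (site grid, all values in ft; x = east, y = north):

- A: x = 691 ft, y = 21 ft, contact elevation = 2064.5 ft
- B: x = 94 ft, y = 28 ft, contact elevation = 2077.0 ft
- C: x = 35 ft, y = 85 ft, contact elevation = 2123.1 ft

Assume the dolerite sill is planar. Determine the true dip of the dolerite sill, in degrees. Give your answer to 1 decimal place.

38.5°

Two edge vectors: A→B = (-597, 7, 12.5), A→C = (-656, 64, 58.6).
Normal n = (A→B) × (A→C) = (-389.8, 26784.2, -33616).
So ∂z/∂x = −n_x/n_z = −0.01160 and ∂z/∂y = −n_y/n_z = 0.79677.
Gradient magnitude |∇z| = √(a² + b²) = √(0.00013 + 0.63484) = 0.79685.
True dip = arctan(0.79685) = 38.5°, dipping toward S (azimuth ≈ 179°).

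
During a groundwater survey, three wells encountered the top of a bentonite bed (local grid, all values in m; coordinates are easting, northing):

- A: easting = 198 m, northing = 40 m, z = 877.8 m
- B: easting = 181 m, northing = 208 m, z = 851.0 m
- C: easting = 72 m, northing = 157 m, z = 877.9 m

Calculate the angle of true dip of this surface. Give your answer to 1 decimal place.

13.5°

Two edge vectors: A→B = (-17, 168, -26.8), A→C = (-126, 117, 0.1).
Normal n = (A→B) × (A→C) = (3152.4, 3378.5, 19179).
So ∂z/∂easting = −n_x/n_z = −0.16437 and ∂z/∂northing = −n_y/n_z = −0.17616.
Gradient magnitude |∇z| = √(a² + b²) = √(0.02702 + 0.03103) = 0.24093.
True dip = arctan(0.24093) = 13.5°, dipping toward NE (azimuth ≈ 043°).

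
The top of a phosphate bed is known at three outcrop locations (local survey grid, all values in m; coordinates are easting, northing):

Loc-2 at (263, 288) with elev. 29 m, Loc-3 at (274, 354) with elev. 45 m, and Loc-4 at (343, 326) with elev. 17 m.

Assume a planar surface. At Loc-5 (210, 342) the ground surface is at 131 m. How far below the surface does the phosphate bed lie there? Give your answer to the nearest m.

71 m

Two edge vectors: Loc-2→Loc-3 = (11, 66, 16), Loc-2→Loc-4 = (80, 38, -12).
Normal n = (Loc-2→Loc-3) × (Loc-2→Loc-4) = (-1400, 1412, -4862).
So ∂z/∂easting = −n_x/n_z = −0.28795 and ∂z/∂northing = −n_y/n_z = 0.29042.
Intercept c from Loc-2: 29 + 75.73 − 83.64 = 21.09.
At (210, 342): z_contact = −60.5 + 99.3 + 21.09 = 59.9 m.
Depth below ground = 131 − 59.9 = 71 m.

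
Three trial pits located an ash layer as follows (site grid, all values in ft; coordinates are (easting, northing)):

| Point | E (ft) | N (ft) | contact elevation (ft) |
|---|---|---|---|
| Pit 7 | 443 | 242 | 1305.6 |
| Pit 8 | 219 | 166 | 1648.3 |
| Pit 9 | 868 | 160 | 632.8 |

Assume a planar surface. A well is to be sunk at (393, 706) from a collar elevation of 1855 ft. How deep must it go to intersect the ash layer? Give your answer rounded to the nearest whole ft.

Two edge vectors: Pit 7→Pit 8 = (-224, -76, 342.7), Pit 7→Pit 9 = (425, -82, -672.8).
Normal n = (Pit 7→Pit 8) × (Pit 7→Pit 9) = (79234.2, -5059.7, 50668).
So ∂z/∂E = −n_x/n_z = −1.56379 and ∂z/∂N = −n_y/n_z = 0.09986.
Intercept c from Pit 7: 1305.6 + 692.76 − 24.17 = 1974.19.
At (393, 706): z_contact = −614.6 + 70.5 + 1974.19 = 1430.1 ft.
Depth below ground = 1855 − 1430.1 = 425 ft.

425 ft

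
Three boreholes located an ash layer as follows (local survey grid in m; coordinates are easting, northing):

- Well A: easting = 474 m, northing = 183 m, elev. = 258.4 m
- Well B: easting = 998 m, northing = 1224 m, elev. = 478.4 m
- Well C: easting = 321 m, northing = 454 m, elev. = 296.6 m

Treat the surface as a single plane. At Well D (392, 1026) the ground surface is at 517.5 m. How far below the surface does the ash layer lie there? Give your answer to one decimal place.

114.3 m

Let the plane be z = a·easting + b·northing + c.
Well B−Well A: 524a + 1041b = 220;  Well C−Well A: −153a + 271b = 38.2.
Solving gives a = 0.065899, b = 0.178164.
Then c = 258.4 − a·474 − b·183 = 194.56.
At (392, 1026): z_contact = 25.83 + 182.80 + 194.56 = 403.19 m.
Depth below ground = 517.5 − 403.19 = 114.3 m.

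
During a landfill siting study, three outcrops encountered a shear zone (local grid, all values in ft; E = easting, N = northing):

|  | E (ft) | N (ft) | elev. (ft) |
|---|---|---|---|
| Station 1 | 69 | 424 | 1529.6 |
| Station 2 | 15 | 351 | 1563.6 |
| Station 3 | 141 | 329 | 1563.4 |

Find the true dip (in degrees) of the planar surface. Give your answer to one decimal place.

Let the plane be z = a·E + b·N + c.
Station 2−Station 1: −54a − 73b = 34;  Station 3−Station 1: 72a − 95b = 33.8.
Solving gives a = −0.07343, b = −0.41144.
Gradient magnitude |∇z| = √(a² + b²) = √(0.00539 + 0.16928) = 0.41794.
True dip = arctan(0.41794) = 22.7°, dipping toward N (azimuth ≈ 010°).

22.7°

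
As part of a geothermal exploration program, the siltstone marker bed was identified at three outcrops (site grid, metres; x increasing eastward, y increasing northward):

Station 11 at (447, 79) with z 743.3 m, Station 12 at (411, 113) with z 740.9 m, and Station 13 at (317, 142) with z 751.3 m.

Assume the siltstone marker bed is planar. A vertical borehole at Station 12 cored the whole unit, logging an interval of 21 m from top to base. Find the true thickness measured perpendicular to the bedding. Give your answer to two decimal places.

Let the plane be z = a·x + b·y + c.
Station 12−Station 11: −36a + 34b = −2.4;  Station 13−Station 11: −130a + 63b = 8.
Solving gives a = −0.19665, b = −0.27881.
|∇z| = √(a²+b²) = 0.34119, so dip δ = arctan(0.34119) = 18.84°.
True thickness = vertical thickness × cos δ = 21 × cos 18.84° = 19.88 m.

19.88 m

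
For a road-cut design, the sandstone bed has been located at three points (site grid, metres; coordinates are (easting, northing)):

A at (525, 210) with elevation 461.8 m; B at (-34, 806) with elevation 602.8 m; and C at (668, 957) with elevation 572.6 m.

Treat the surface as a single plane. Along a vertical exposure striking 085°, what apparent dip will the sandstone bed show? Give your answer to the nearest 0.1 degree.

Two edge vectors: A→B = (-559, 596, 141), A→C = (143, 747, 110.8).
Normal n = (A→B) × (A→C) = (-39290.2, 82100.2, -502801).
So ∂z/∂E = −n_x/n_z = −0.07814 and ∂z/∂N = −n_y/n_z = 0.16329.
Unit vector along 085° is (sin 85°, cos 85°) = (0.9962, 0.0872).
Slope in that direction = a·(0.9962) + b·(0.0872) = −0.06361.
Apparent dip = arctan|0.06361| = 3.6° (true dip is 10.3°, so apparent ≤ true as expected).

3.6°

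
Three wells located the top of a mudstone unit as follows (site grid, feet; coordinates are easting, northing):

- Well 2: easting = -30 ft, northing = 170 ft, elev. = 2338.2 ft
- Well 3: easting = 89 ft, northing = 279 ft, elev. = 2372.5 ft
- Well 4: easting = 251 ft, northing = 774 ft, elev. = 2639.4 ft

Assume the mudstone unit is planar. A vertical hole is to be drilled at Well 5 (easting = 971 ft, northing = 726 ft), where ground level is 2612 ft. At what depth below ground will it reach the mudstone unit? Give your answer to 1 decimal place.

214.5 ft

Two edge vectors: Well 2→Well 3 = (119, 109, 34.3), Well 2→Well 4 = (281, 604, 301.2).
Normal n = (Well 2→Well 3) × (Well 2→Well 4) = (12113.6, -26204.5, 41247).
So ∂z/∂easting = −n_x/n_z = −0.29368 and ∂z/∂northing = −n_y/n_z = 0.63531.
Intercept c from Well 2: 2338.2 − 8.81 − 108.00 = 2221.39.
At (971, 726): z_contact = −285.17 + 461.23 + 2221.39 = 2397.45 ft.
Depth below ground = 2612 − 2397.45 = 214.5 ft.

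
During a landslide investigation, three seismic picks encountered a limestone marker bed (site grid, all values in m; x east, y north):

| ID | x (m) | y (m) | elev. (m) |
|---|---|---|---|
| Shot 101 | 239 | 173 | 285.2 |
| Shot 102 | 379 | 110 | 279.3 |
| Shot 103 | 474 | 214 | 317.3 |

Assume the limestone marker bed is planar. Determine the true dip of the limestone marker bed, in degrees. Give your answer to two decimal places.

Let the plane be z = a·x + b·y + c.
Shot 102−Shot 101: 140a − 63b = −5.9;  Shot 103−Shot 101: 235a + 41b = 32.1.
Solving gives a = 0.08666, b = 0.28623.
Gradient magnitude |∇z| = √(a² + b²) = √(0.00751 + 0.08192) = 0.29906.
True dip = arctan(0.29906) = 16.65°, dipping toward SSW (azimuth ≈ 197°).

16.65°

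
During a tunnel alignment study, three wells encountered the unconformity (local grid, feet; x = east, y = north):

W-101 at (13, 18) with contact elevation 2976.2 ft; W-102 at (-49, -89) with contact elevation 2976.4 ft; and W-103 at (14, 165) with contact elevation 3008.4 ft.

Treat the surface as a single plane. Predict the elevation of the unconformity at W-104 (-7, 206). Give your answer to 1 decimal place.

Let the plane be z = a·x + b·y + c.
W-102−W-101: −62a − 107b = 0.2;  W-103−W-101: 1a + 147b = 32.2.
Solving gives a = −0.38579, b = 0.22167.
Then c = 2976.2 − a·13 − b·18 = 2977.23.
At (-7, 206): z = 2.7 + 45.7 + 2977.23 = 3025.6 ft.

3025.6 ft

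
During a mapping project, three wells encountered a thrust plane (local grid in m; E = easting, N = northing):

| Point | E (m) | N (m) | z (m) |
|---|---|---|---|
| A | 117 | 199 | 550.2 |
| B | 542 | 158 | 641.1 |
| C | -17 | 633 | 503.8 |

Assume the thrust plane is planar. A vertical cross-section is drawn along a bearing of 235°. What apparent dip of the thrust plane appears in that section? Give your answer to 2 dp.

Let the plane be z = a·E + b·N + c.
B−A: 425a − 41b = 90.9;  C−A: −134a + 434b = −46.4.
Solving gives a = 0.20982, b = −0.04213.
Unit vector along 235° is (sin 235°, cos 235°) = (-0.8192, -0.5736).
Slope in that direction = a·(-0.8192) + b·(-0.5736) = −0.14771.
Apparent dip = arctan|0.14771| = 8.40° (true dip is 12.1°, so apparent ≤ true as expected).

8.40°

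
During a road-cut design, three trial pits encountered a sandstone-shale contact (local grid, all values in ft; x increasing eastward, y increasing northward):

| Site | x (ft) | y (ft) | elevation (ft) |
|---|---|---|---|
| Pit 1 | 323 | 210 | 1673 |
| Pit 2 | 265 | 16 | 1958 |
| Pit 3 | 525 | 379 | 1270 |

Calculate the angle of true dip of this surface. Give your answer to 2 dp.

Let the plane be z = a·x + b·y + c.
Pit 2−Pit 1: −58a − 194b = 285;  Pit 3−Pit 1: 202a + 169b = −403.
Solving gives a = −1.02147, b = −1.16368.
Gradient magnitude |∇z| = √(a² + b²) = √(1.04341 + 1.35416) = 1.54841.
True dip = arctan(1.54841) = 57.14°, dipping toward NE (azimuth ≈ 041°).

57.14°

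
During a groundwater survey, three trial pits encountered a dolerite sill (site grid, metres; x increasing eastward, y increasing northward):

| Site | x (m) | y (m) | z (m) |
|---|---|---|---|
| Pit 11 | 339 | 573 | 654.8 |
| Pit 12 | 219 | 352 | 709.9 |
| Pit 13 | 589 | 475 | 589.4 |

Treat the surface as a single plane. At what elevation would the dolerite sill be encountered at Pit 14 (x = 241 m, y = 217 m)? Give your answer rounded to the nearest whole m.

Let the plane be z = a·x + b·y + c.
Pit 12−Pit 11: −120a − 221b = 55.1;  Pit 13−Pit 11: 250a − 98b = −65.4.
Solving gives a = −0.29627, b = −0.08845.
Then c = 654.8 − a·339 − b·573 = 805.92.
At (241, 217): z = −71.4 − 19.2 + 805.92 = 715.3 m.

715 m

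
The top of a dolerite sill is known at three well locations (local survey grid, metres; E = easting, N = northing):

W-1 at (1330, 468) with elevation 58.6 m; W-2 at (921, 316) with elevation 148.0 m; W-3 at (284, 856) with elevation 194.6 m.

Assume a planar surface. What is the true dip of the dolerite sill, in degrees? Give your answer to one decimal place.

Two edge vectors: W-1→W-2 = (-409, -152, 89.4), W-1→W-3 = (-1046, 388, 136).
Normal n = (W-1→W-2) × (W-1→W-3) = (-55359.2, -37888.4, -317684).
So ∂z/∂E = −n_x/n_z = −0.17426 and ∂z/∂N = −n_y/n_z = −0.11926.
Gradient magnitude |∇z| = √(a² + b²) = √(0.03037 + 0.01422) = 0.21116.
True dip = arctan(0.21116) = 11.9°, dipping toward NE (azimuth ≈ 056°).

11.9°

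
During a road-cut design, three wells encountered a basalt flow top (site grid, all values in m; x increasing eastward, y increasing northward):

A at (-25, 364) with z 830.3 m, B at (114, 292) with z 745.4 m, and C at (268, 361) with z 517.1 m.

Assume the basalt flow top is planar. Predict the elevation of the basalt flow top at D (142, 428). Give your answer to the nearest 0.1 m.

592.5 m

Two edge vectors: A→B = (139, -72, -84.9), A→C = (293, -3, -313.2).
Normal n = (A→B) × (A→C) = (22295.7, 18659.1, 20679).
So ∂z/∂x = −n_x/n_z = −1.07818 and ∂z/∂y = −n_y/n_z = −0.90232.
Intercept c from A: 830.3 − 26.95 + 328.44 = 1131.79.
At (142, 428): z = −153.1 − 386.2 + 1131.79 = 592.5 m.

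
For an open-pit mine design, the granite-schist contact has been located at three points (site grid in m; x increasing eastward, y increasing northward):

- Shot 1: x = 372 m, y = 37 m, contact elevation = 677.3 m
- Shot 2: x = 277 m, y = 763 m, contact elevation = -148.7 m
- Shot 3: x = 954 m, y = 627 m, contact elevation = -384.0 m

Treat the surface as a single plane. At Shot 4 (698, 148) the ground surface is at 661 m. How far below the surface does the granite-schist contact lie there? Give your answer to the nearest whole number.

Two edge vectors: Shot 1→Shot 2 = (-95, 726, -826), Shot 1→Shot 3 = (582, 590, -1061.3).
Normal n = (Shot 1→Shot 2) × (Shot 1→Shot 3) = (-283163.8, -581555.5, -478582).
So ∂z/∂x = −n_x/n_z = −0.59167 and ∂z/∂y = −n_y/n_z = −1.21516.
Intercept c from Shot 1: 677.3 + 220.10 + 44.96 = 942.36.
At (698, 148): z_contact = −413.0 − 179.8 + 942.36 = 349.5 m.
Depth below ground = 661 − 349.5 = 311 m.

311 m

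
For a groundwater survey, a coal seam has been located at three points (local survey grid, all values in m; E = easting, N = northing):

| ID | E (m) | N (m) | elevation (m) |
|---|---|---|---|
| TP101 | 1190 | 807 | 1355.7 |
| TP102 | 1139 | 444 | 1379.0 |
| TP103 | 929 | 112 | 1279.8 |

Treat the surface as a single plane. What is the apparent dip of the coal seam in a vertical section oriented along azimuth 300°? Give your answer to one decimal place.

Two edge vectors: TP101→TP102 = (-51, -363, 23.3), TP101→TP103 = (-261, -695, -75.9).
Normal n = (TP101→TP102) × (TP101→TP103) = (43745.2, -9952.2, -59298).
So ∂z/∂E = −n_x/n_z = 0.73772 and ∂z/∂N = −n_y/n_z = −0.16783.
Unit vector along 300° is (sin 300°, cos 300°) = (-0.8660, 0.5000).
Slope in that direction = a·(-0.8660) + b·(0.5000) = −0.72280.
Apparent dip = arctan|0.72280| = 35.9° (true dip is 37.1°, so apparent ≤ true as expected).

35.9°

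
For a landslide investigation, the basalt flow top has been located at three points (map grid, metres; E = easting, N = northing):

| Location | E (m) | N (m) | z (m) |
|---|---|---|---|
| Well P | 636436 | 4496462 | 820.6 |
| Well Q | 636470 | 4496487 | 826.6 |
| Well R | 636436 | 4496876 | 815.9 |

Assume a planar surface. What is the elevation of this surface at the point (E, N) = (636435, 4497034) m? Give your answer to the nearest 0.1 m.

813.9 m

Two edge vectors: Well P→Well Q = (34, 25, 6), Well P→Well R = (0, 414, -4.7).
Normal n = (Well P→Well Q) × (Well P→Well R) = (-2601.5, 159.8, 14076).
So ∂z/∂E = −n_x/n_z = 0.184818130 and ∂z/∂N = −n_y/n_z = −0.011352657.
Intercept c from Well P: 820.6 − 117624.91 + 51046.79 = −65757.52.
At (636435, 4497034): z = 117624.7 − 51053.3 − 65757.52 = 813.9 m.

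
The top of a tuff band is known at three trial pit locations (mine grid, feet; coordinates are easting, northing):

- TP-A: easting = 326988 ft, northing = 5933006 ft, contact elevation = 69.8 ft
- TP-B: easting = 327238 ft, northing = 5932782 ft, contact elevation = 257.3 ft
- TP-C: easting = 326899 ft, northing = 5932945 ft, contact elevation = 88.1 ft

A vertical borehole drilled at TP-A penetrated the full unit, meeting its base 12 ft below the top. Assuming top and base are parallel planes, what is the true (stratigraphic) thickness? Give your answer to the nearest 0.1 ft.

10.1 ft

Let the plane be z = a·easting + b·northing + c.
TP-B−TP-A: 250a − 224b = 187.5;  TP-C−TP-A: −89a − 61b = 18.3.
Solving gives a = 0.20856, b = −0.60429.
|∇z| = √(a²+b²) = 0.63927, so dip δ = arctan(0.63927) = 32.59°.
True thickness = vertical thickness × cos δ = 12 × cos 32.59° = 10.1 ft.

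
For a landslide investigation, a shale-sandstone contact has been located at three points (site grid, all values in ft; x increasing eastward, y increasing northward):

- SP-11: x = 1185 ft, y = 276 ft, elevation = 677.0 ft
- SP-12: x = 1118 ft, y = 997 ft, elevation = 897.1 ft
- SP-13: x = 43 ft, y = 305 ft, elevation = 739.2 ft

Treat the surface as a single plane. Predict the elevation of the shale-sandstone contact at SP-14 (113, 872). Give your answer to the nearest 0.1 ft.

Two edge vectors: SP-11→SP-12 = (-67, 721, 220.1), SP-11→SP-13 = (-1142, 29, 62.2).
Normal n = (SP-11→SP-12) × (SP-11→SP-13) = (38463.3, -247186.8, 821439).
So ∂z/∂x = −n_x/n_z = −0.046824 and ∂z/∂y = −n_y/n_z = 0.300919.
Intercept c from SP-11: 677 + 55.49 − 83.05 = 649.43.
At (113, 872): z = −5.3 + 262.4 + 649.43 = 906.5 ft.

906.5 ft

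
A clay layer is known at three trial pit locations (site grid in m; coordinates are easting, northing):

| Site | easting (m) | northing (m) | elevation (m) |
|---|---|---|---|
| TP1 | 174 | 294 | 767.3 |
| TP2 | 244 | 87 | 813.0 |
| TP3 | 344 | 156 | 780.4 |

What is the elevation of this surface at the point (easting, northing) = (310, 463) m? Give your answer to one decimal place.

Let the plane be z = a·easting + b·northing + c.
TP2−TP1: 70a − 207b = 45.7;  TP3−TP1: 170a − 138b = 13.1.
Solving gives a = −0.14081, b = −0.26839.
Then c = 767.3 − a·174 − b·294 = 870.71.
At (310, 463): z = −43.7 − 124.3 + 870.71 = 702.8 m.

702.8 m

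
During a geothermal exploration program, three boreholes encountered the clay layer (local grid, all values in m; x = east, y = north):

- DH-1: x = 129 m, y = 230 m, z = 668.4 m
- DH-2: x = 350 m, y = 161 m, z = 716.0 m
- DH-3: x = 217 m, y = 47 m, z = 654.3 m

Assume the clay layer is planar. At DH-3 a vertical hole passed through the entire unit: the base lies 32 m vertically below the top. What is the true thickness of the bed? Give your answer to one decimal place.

Let the plane be z = a·x + b·y + c.
DH-2−DH-1: 221a − 69b = 47.6;  DH-3−DH-1: 88a − 183b = −14.1.
Solving gives a = 0.28174, b = 0.21253.
|∇z| = √(a²+b²) = 0.35291, so dip δ = arctan(0.35291) = 19.44°.
True thickness = vertical thickness × cos δ = 32 × cos 19.44° = 30.2 m.

30.2 m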